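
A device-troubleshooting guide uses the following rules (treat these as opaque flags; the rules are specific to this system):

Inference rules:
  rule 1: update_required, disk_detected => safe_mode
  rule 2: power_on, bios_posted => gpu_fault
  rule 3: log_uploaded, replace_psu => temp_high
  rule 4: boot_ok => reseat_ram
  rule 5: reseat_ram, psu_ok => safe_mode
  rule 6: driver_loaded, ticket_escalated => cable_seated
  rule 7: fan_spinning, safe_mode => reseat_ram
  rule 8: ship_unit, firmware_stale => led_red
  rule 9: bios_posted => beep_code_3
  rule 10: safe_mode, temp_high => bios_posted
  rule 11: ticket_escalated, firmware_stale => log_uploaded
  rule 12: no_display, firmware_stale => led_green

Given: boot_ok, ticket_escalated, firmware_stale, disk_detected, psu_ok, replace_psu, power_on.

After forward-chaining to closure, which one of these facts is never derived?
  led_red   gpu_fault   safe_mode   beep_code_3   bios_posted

Round 1 fires rule 4, rule 11, giving reseat_ram, log_uploaded.
Round 2 fires rule 3, rule 5, giving temp_high, safe_mode.
Round 3 fires rule 10, giving bios_posted.
Round 4 fires rule 2, rule 9, giving gpu_fault, beep_code_3.
Derived: gpu_fault (round 4), bios_posted (round 3), beep_code_3 (round 4), safe_mode (round 2). led_red never appears in any round.

led_red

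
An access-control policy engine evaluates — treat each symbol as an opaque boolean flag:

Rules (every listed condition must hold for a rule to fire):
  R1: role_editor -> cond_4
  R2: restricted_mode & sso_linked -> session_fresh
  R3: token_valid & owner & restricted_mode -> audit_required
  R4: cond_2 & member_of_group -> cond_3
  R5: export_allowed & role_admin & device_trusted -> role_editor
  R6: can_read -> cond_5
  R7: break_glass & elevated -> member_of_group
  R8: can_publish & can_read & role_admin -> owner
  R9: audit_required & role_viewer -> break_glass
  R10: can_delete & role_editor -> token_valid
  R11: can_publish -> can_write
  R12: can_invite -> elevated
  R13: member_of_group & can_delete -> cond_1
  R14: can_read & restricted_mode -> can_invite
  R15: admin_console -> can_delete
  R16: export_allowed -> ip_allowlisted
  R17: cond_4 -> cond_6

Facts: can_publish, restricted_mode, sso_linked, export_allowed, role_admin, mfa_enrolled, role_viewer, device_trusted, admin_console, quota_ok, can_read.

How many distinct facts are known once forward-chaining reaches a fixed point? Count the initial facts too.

27

Round 1: R2 [restricted_mode & sso_linked -> session_fresh]; R5 [export_allowed & role_admin & device_trusted -> role_editor]; R6 [can_read -> cond_5]; R8 [can_publish & can_read & role_admin -> owner]; R11 [can_publish -> can_write]; R14 [can_read & restricted_mode -> can_invite]; R15 [admin_console -> can_delete]; R16 [export_allowed -> ip_allowlisted]. New: session_fresh, role_editor, cond_5, owner, can_write, can_invite, can_delete, ip_allowlisted.
Round 2: R1 [role_editor -> cond_4]; R10 [can_delete & role_editor -> token_valid]; R12 [can_invite -> elevated]. New: cond_4, token_valid, elevated.
Round 3: R3 [token_valid & owner & restricted_mode -> audit_required]; R17 [cond_4 -> cond_6]. New: audit_required, cond_6.
Round 4: R9 [audit_required & role_viewer -> break_glass]. New: break_glass.
Round 5: R7 [break_glass & elevated -> member_of_group]. New: member_of_group.
Round 6: R13 [member_of_group & can_delete -> cond_1]. New: cond_1.
Closure: {admin_console, audit_required, break_glass, can_delete, can_invite, can_publish, can_read, can_write, cond_1, cond_4, cond_5, cond_6, device_trusted, elevated, export_allowed, ip_allowlisted, member_of_group, mfa_enrolled, owner, quota_ok, restricted_mode, role_admin, role_editor, role_viewer, session_fresh, sso_linked, token_valid} — 27 facts.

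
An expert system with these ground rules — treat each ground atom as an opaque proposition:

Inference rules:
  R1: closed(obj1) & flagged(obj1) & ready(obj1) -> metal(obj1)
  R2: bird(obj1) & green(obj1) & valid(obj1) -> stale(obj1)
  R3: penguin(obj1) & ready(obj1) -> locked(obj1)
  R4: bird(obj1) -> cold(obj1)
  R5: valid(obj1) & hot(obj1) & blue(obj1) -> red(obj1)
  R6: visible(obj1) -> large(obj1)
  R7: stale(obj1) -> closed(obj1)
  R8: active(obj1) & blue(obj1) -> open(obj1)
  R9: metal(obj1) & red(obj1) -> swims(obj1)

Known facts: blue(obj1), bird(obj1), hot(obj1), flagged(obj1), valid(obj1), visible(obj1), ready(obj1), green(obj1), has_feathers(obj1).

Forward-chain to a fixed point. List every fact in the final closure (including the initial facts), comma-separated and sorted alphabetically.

bird(obj1), blue(obj1), closed(obj1), cold(obj1), flagged(obj1), green(obj1), has_feathers(obj1), hot(obj1), large(obj1), metal(obj1), ready(obj1), red(obj1), stale(obj1), swims(obj1), valid(obj1), visible(obj1)

[1] R2 [bird(obj1) & green(obj1) & valid(obj1) -> stale(obj1)]; R4 [bird(obj1) -> cold(obj1)]; R5 [valid(obj1) & hot(obj1) & blue(obj1) -> red(obj1)]; R6 [visible(obj1) -> large(obj1)]. ⇒ new: stale(obj1), cold(obj1), red(obj1), large(obj1).
[2] R7 [stale(obj1) -> closed(obj1)]. ⇒ new: closed(obj1).
[3] R1 [closed(obj1) & flagged(obj1) & ready(obj1) -> metal(obj1)]. ⇒ new: metal(obj1).
[4] R9 [metal(obj1) & red(obj1) -> swims(obj1)]. ⇒ new: swims(obj1).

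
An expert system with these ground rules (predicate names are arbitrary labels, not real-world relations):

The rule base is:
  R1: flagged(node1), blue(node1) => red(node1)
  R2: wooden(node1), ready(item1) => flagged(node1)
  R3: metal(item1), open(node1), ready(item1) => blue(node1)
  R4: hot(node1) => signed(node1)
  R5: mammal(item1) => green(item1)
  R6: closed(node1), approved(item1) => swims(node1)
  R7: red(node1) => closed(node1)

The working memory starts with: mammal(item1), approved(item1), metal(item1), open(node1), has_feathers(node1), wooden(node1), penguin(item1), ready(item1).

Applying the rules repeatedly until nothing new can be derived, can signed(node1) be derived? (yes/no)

no

Round 1: R2 [wooden(node1), ready(item1) => flagged(node1)]; R3 [metal(item1), open(node1), ready(item1) => blue(node1)]; R5 [mammal(item1) => green(item1)]. New: flagged(node1), blue(node1), green(item1).
Round 2: R1 [flagged(node1), blue(node1) => red(node1)]. New: red(node1).
Round 3: R7 [red(node1) => closed(node1)]. New: closed(node1).
Round 4: R6 [closed(node1), approved(item1) => swims(node1)]. New: swims(node1).
Fixed point reached. signed(node1) is concluded only by R4; R4 needs hot(node1) (never derived).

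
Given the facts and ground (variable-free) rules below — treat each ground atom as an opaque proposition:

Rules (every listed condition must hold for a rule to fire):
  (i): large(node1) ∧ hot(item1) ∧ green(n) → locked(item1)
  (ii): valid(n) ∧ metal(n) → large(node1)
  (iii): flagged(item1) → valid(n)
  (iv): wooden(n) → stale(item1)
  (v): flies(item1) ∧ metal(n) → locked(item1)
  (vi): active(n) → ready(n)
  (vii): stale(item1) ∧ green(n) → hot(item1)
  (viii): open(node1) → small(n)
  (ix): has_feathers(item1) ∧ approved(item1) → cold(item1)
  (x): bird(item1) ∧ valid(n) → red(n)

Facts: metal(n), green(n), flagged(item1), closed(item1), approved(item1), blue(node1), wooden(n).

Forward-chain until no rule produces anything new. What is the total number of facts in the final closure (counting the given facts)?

Round 1 fires (iii), (iv), giving valid(n), stale(item1).
Round 2 fires (ii), (vii), giving large(node1), hot(item1).
Round 3 fires (i), giving locked(item1).
Closure: {approved(item1), blue(node1), closed(item1), flagged(item1), green(n), hot(item1), large(node1), locked(item1), metal(n), stale(item1), valid(n), wooden(n)} — 12 facts.

12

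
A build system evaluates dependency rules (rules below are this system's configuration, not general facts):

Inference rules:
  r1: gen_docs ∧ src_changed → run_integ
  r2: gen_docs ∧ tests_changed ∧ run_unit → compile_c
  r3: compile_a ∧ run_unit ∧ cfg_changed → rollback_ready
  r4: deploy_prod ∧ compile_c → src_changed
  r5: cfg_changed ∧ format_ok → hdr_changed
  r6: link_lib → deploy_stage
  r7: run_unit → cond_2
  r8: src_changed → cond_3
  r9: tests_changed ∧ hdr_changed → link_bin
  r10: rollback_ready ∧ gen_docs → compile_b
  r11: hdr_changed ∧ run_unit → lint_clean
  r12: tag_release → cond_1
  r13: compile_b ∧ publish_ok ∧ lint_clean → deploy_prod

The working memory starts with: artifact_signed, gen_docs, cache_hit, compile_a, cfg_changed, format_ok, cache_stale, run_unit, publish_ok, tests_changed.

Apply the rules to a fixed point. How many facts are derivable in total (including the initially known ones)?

21

Round 1: r2 [gen_docs ∧ tests_changed ∧ run_unit → compile_c]; r3 [compile_a ∧ run_unit ∧ cfg_changed → rollback_ready]; r5 [cfg_changed ∧ format_ok → hdr_changed]; r7 [run_unit → cond_2]. New: compile_c, rollback_ready, hdr_changed, cond_2.
Round 2: r9 [tests_changed ∧ hdr_changed → link_bin]; r10 [rollback_ready ∧ gen_docs → compile_b]; r11 [hdr_changed ∧ run_unit → lint_clean]. New: link_bin, compile_b, lint_clean.
Round 3: r13 [compile_b ∧ publish_ok ∧ lint_clean → deploy_prod]. New: deploy_prod.
Round 4: r4 [deploy_prod ∧ compile_c → src_changed]. New: src_changed.
Round 5: r1 [gen_docs ∧ src_changed → run_integ]; r8 [src_changed → cond_3]. New: run_integ, cond_3.
Closure: {artifact_signed, cache_hit, cache_stale, cfg_changed, compile_a, compile_b, compile_c, cond_2, cond_3, deploy_prod, format_ok, gen_docs, hdr_changed, link_bin, lint_clean, publish_ok, rollback_ready, run_integ, run_unit, src_changed, tests_changed} — 21 facts.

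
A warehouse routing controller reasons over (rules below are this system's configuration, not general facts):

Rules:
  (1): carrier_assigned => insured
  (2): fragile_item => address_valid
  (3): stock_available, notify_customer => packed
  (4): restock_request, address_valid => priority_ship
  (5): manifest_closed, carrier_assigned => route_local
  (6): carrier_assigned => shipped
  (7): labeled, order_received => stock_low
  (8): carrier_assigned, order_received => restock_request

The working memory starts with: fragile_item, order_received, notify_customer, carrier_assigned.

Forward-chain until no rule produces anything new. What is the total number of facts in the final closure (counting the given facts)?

9

Round 1: (1) [carrier_assigned => insured]; (2) [fragile_item => address_valid]; (6) [carrier_assigned => shipped]; (8) [carrier_assigned, order_received => restock_request]. Adds insured, address_valid, shipped, restock_request.
Round 2: (4) [restock_request, address_valid => priority_ship]. Adds priority_ship.
Closure: {address_valid, carrier_assigned, fragile_item, insured, notify_customer, order_received, priority_ship, restock_request, shipped} — 9 facts.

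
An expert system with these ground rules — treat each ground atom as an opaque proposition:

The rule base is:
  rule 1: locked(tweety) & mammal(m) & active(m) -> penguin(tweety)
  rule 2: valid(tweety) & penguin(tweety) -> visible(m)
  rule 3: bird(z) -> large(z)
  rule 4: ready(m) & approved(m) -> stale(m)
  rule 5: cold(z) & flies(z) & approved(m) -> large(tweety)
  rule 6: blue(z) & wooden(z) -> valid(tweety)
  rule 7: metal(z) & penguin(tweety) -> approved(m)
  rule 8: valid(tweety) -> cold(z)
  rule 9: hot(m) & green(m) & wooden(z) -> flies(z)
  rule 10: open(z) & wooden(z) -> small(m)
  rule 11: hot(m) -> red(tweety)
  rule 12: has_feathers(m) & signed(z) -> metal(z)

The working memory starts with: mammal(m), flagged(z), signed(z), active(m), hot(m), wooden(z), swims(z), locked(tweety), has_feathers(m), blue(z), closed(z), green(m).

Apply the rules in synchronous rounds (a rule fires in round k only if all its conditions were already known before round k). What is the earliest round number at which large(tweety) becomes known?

Round 1 — rule 1, rule 6, rule 9, rule 11, rule 12, derive penguin(tweety), valid(tweety), flies(z), red(tweety), metal(z).
Round 2 — rule 2, rule 7, rule 8, derive visible(m), approved(m), cold(z).
Round 3 — rule 5, derive large(tweety).
large(tweety) first appears in round 3.

3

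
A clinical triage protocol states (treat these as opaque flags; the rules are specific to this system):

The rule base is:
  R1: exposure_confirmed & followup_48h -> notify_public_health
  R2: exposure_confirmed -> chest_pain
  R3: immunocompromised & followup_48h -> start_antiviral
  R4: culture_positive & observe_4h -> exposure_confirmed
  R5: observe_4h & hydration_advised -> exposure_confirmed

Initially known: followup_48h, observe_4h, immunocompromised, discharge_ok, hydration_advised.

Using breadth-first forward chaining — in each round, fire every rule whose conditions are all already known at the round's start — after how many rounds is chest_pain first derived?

Round 1: R3 [immunocompromised & followup_48h -> start_antiviral]; R5 [observe_4h & hydration_advised -> exposure_confirmed]. Adds start_antiviral, exposure_confirmed.
Round 2: R1 [exposure_confirmed & followup_48h -> notify_public_health]; R2 [exposure_confirmed -> chest_pain]. Adds notify_public_health, chest_pain.
chest_pain first appears in round 2.

2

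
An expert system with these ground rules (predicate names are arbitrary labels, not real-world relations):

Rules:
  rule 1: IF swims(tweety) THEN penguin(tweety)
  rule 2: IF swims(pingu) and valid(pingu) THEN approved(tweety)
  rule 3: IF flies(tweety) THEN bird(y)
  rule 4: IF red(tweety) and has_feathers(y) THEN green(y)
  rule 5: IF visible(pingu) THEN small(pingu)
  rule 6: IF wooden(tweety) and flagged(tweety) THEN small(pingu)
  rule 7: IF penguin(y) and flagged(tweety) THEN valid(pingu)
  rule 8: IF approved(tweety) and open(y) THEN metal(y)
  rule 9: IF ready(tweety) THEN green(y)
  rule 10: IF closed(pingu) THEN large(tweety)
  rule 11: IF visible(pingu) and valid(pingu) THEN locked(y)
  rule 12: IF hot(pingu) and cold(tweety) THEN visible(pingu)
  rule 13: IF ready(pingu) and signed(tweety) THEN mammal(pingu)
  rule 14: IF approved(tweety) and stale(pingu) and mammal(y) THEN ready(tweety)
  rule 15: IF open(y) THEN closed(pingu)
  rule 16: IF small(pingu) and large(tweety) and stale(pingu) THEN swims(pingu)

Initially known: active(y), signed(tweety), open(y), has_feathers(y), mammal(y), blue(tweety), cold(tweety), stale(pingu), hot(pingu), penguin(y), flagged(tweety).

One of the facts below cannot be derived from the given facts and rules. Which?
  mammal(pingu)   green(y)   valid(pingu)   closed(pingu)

Round 1 — rule 7, rule 12, rule 15, derive valid(pingu), visible(pingu), closed(pingu).
Round 2 — rule 5, rule 10, rule 11, derive small(pingu), large(tweety), locked(y).
Round 3 — rule 16, derive swims(pingu).
Round 4 — rule 2, derive approved(tweety).
Round 5 — rule 8, rule 14, derive metal(y), ready(tweety).
Round 6 — rule 9, derive green(y).
Derived: valid(pingu) (round 1), green(y) (round 6), closed(pingu) (round 1). mammal(pingu) never appears in any round.

mammal(pingu)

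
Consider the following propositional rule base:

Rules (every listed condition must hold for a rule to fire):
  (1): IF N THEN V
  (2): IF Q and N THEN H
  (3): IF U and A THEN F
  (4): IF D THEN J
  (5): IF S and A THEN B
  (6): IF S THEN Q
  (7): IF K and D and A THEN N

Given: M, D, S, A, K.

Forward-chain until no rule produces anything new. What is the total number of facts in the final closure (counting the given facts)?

11

[1] (4) [IF D THEN J]; (5) [IF S and A THEN B]; (6) [IF S THEN Q]; (7) [IF K and D and A THEN N]. ⇒ new: J, B, Q, N.
[2] (1) [IF N THEN V]; (2) [IF Q and N THEN H]. ⇒ new: V, H.
Closure: {A, B, D, H, J, K, M, N, Q, S, V} — 11 facts.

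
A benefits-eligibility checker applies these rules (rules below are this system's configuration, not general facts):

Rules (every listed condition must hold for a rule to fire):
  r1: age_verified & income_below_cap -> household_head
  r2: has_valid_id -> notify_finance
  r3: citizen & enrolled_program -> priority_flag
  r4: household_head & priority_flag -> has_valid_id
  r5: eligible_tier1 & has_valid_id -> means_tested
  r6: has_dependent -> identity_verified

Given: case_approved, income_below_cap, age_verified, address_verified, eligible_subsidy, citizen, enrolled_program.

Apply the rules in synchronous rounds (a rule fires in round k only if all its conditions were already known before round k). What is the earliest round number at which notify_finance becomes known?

3

Round 1 — r1, r3, derive household_head, priority_flag.
Round 2 — r4, derive has_valid_id.
Round 3 — r2, derive notify_finance.
notify_finance first appears in round 3.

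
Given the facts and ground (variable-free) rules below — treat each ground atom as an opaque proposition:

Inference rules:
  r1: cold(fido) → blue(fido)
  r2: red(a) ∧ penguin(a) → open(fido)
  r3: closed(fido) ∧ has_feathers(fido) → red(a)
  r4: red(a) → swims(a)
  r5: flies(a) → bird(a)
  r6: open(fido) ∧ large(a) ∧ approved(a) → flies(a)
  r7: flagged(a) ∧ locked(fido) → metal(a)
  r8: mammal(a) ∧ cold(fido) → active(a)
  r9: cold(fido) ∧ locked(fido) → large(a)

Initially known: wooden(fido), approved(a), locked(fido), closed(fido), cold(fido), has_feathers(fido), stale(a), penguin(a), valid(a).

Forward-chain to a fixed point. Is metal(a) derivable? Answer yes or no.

Round 1 — r1, r3, r9, derive blue(fido), red(a), large(a).
Round 2 — r2, r4, derive open(fido), swims(a).
Round 3 — r6, derive flies(a).
Round 4 — r5, derive bird(a).
Fixed point reached. metal(a) is concluded only by r7; r7 needs flagged(a) (never derived).

no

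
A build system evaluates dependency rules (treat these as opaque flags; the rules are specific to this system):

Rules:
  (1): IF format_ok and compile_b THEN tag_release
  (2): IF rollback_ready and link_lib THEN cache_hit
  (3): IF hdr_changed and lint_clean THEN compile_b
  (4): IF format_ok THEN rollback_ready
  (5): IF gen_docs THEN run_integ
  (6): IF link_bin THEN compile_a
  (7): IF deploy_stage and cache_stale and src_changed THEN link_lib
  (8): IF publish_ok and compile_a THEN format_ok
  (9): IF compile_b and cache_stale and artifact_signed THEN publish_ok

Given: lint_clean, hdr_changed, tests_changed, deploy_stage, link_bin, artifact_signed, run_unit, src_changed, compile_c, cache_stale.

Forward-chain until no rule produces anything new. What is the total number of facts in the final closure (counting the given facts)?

Round 1: (3) [IF hdr_changed and lint_clean THEN compile_b]; (6) [IF link_bin THEN compile_a]; (7) [IF deploy_stage and cache_stale and src_changed THEN link_lib]. Adds compile_b, compile_a, link_lib.
Round 2: (9) [IF compile_b and cache_stale and artifact_signed THEN publish_ok]. Adds publish_ok.
Round 3: (8) [IF publish_ok and compile_a THEN format_ok]. Adds format_ok.
Round 4: (1) [IF format_ok and compile_b THEN tag_release]; (4) [IF format_ok THEN rollback_ready]. Adds tag_release, rollback_ready.
Round 5: (2) [IF rollback_ready and link_lib THEN cache_hit]. Adds cache_hit.
Closure: {artifact_signed, cache_hit, cache_stale, compile_a, compile_b, compile_c, deploy_stage, format_ok, hdr_changed, link_bin, link_lib, lint_clean, publish_ok, rollback_ready, run_unit, src_changed, tag_release, tests_changed} — 18 facts.

18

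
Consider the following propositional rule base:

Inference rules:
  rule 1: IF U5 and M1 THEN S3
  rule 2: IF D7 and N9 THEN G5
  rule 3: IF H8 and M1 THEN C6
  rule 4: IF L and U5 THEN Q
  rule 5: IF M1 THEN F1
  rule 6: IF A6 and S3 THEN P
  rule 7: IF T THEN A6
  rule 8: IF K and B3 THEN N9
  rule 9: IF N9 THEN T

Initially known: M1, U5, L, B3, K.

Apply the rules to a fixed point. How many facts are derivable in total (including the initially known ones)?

[1] rule 1 [IF U5 and M1 THEN S3]; rule 4 [IF L and U5 THEN Q]; rule 5 [IF M1 THEN F1]; rule 8 [IF K and B3 THEN N9]. ⇒ new: S3, Q, F1, N9.
[2] rule 9 [IF N9 THEN T]. ⇒ new: T.
[3] rule 7 [IF T THEN A6]. ⇒ new: A6.
[4] rule 6 [IF A6 and S3 THEN P]. ⇒ new: P.
Closure: {A6, B3, F1, K, L, M1, N9, P, Q, S3, T, U5} — 12 facts.

12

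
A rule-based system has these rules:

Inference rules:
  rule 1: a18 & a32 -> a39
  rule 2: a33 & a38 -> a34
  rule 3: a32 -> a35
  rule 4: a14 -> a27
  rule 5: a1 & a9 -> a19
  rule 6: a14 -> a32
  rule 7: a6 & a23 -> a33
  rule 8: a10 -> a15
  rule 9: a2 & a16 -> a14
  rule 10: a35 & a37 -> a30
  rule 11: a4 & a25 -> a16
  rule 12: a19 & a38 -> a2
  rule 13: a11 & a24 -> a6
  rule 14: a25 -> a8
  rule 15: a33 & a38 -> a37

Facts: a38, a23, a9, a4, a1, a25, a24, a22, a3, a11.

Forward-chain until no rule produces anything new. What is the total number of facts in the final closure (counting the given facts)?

23

Round 1 — rule 5, rule 11, rule 13, rule 14, derive a19, a16, a6, a8.
Round 2 — rule 7, rule 12, derive a33, a2.
Round 3 — rule 2, rule 9, rule 15, derive a34, a14, a37.
Round 4 — rule 4, rule 6, derive a27, a32.
Round 5 — rule 3, derive a35.
Round 6 — rule 10, derive a30.
Closure: {a1, a11, a14, a16, a19, a2, a22, a23, a24, a25, a27, a3, a30, a32, a33, a34, a35, a37, a38, a4, a6, a8, a9} — 23 facts.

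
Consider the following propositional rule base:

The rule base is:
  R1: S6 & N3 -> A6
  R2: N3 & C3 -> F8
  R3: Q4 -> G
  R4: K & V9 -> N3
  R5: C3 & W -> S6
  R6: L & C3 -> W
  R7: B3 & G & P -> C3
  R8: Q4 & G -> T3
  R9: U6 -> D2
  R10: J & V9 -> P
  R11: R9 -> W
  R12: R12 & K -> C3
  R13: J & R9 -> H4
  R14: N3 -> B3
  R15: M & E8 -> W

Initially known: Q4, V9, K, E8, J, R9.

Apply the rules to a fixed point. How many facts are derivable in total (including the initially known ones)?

Round 1 — R3, R4, R10, R11, R13, derive G, N3, P, W, H4.
Round 2 — R8, R14, derive T3, B3.
Round 3 — R7, derive C3.
Round 4 — R2, R5, derive F8, S6.
Round 5 — R1, derive A6.
Closure: {A6, B3, C3, E8, F8, G, H4, J, K, N3, P, Q4, R9, S6, T3, V9, W} — 17 facts.

17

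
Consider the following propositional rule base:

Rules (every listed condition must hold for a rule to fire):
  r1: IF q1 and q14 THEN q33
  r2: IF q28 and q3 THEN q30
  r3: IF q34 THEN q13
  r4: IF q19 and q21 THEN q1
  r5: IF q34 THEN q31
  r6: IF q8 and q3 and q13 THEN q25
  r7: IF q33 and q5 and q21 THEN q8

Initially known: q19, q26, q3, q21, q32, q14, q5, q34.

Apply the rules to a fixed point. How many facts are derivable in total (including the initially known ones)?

Round 1: r3 [IF q34 THEN q13]; r4 [IF q19 and q21 THEN q1]; r5 [IF q34 THEN q31]. New: q13, q1, q31.
Round 2: r1 [IF q1 and q14 THEN q33]. New: q33.
Round 3: r7 [IF q33 and q5 and q21 THEN q8]. New: q8.
Round 4: r6 [IF q8 and q3 and q13 THEN q25]. New: q25.
Closure: {q1, q13, q14, q19, q21, q25, q26, q3, q31, q32, q33, q34, q5, q8} — 14 facts.

14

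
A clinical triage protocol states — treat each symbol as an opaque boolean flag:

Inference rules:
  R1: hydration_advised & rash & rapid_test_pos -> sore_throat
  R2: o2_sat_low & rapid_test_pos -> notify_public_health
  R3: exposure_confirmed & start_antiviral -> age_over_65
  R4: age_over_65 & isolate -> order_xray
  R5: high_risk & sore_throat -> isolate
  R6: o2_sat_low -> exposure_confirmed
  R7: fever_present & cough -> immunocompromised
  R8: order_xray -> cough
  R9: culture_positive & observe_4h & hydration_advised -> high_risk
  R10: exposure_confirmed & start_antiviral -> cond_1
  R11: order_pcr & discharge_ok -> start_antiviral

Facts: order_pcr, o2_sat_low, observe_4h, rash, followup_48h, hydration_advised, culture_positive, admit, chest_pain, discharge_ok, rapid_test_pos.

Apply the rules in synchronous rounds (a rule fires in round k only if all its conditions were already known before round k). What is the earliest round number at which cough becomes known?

[1] R1 [hydration_advised & rash & rapid_test_pos -> sore_throat]; R2 [o2_sat_low & rapid_test_pos -> notify_public_health]; R6 [o2_sat_low -> exposure_confirmed]; R9 [culture_positive & observe_4h & hydration_advised -> high_risk]; R11 [order_pcr & discharge_ok -> start_antiviral]. ⇒ new: sore_throat, notify_public_health, exposure_confirmed, high_risk, start_antiviral.
[2] R3 [exposure_confirmed & start_antiviral -> age_over_65]; R5 [high_risk & sore_throat -> isolate]; R10 [exposure_confirmed & start_antiviral -> cond_1]. ⇒ new: age_over_65, isolate, cond_1.
[3] R4 [age_over_65 & isolate -> order_xray]. ⇒ new: order_xray.
[4] R8 [order_xray -> cough]. ⇒ new: cough.
cough first appears in round 4.

4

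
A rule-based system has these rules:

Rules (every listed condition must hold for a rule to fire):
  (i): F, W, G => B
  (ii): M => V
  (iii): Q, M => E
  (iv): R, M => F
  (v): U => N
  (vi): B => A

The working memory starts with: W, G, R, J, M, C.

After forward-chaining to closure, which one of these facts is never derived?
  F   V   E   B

E

Round 1: (ii) [M => V]; (iv) [R, M => F]. New: V, F.
Round 2: (i) [F, W, G => B]. New: B.
Round 3: (vi) [B => A]. New: A.
Derived: B (round 2), F (round 1), V (round 1). E never appears in any round.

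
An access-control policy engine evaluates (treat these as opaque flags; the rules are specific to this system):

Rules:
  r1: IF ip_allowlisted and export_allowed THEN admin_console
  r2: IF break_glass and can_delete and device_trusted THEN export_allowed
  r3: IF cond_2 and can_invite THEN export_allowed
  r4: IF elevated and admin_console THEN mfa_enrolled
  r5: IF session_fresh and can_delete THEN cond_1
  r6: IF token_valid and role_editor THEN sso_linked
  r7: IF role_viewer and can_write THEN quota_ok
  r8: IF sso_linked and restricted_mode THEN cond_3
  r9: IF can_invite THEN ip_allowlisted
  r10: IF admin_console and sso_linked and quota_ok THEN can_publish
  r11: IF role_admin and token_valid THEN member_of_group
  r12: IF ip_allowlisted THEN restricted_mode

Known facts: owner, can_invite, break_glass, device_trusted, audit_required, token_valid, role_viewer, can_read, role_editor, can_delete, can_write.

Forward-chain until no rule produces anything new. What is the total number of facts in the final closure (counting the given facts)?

19

[1] r2 [IF break_glass and can_delete and device_trusted THEN export_allowed]; r6 [IF token_valid and role_editor THEN sso_linked]; r7 [IF role_viewer and can_write THEN quota_ok]; r9 [IF can_invite THEN ip_allowlisted]. ⇒ new: export_allowed, sso_linked, quota_ok, ip_allowlisted.
[2] r1 [IF ip_allowlisted and export_allowed THEN admin_console]; r12 [IF ip_allowlisted THEN restricted_mode]. ⇒ new: admin_console, restricted_mode.
[3] r8 [IF sso_linked and restricted_mode THEN cond_3]; r10 [IF admin_console and sso_linked and quota_ok THEN can_publish]. ⇒ new: cond_3, can_publish.
Closure: {admin_console, audit_required, break_glass, can_delete, can_invite, can_publish, can_read, can_write, cond_3, device_trusted, export_allowed, ip_allowlisted, owner, quota_ok, restricted_mode, role_editor, role_viewer, sso_linked, token_valid} — 19 facts.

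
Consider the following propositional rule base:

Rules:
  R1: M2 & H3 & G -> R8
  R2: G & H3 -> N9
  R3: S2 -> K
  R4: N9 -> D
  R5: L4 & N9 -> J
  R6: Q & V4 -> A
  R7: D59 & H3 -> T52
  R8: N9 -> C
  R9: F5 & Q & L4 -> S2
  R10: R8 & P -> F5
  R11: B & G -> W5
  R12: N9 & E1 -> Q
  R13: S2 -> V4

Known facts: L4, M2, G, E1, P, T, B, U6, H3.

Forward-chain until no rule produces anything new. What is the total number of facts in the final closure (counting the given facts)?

[1] R1 [M2 & H3 & G -> R8]; R2 [G & H3 -> N9]; R11 [B & G -> W5]. ⇒ new: R8, N9, W5.
[2] R4 [N9 -> D]; R5 [L4 & N9 -> J]; R8 [N9 -> C]; R10 [R8 & P -> F5]; R12 [N9 & E1 -> Q]. ⇒ new: D, J, C, F5, Q.
[3] R9 [F5 & Q & L4 -> S2]. ⇒ new: S2.
[4] R3 [S2 -> K]; R13 [S2 -> V4]. ⇒ new: K, V4.
[5] R6 [Q & V4 -> A]. ⇒ new: A.
Closure: {A, B, C, D, E1, F5, G, H3, J, K, L4, M2, N9, P, Q, R8, S2, T, U6, V4, W5} — 21 facts.

21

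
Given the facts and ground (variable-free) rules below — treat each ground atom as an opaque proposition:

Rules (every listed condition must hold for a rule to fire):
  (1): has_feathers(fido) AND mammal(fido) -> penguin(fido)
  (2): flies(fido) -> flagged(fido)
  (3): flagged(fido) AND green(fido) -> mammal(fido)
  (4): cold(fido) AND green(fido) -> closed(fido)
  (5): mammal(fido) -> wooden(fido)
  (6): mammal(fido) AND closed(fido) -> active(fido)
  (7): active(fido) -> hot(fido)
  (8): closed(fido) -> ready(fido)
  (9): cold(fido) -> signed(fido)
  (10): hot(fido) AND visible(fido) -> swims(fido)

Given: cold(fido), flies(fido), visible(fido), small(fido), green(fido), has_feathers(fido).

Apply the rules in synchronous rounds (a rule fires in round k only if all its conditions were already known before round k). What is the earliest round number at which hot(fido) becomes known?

Round 1 — (2), (4), (9), derive flagged(fido), closed(fido), signed(fido).
Round 2 — (3), (8), derive mammal(fido), ready(fido).
Round 3 — (1), (5), (6), derive penguin(fido), wooden(fido), active(fido).
Round 4 — (7), derive hot(fido).
hot(fido) first appears in round 4.

4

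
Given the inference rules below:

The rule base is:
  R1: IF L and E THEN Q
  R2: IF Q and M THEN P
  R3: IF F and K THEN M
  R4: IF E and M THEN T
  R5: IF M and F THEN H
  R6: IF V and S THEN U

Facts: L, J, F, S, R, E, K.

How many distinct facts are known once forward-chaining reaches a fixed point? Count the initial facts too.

[1] R1 [IF L and E THEN Q]; R3 [IF F and K THEN M]. ⇒ new: Q, M.
[2] R2 [IF Q and M THEN P]; R4 [IF E and M THEN T]; R5 [IF M and F THEN H]. ⇒ new: P, T, H.
Closure: {E, F, H, J, K, L, M, P, Q, R, S, T} — 12 facts.

12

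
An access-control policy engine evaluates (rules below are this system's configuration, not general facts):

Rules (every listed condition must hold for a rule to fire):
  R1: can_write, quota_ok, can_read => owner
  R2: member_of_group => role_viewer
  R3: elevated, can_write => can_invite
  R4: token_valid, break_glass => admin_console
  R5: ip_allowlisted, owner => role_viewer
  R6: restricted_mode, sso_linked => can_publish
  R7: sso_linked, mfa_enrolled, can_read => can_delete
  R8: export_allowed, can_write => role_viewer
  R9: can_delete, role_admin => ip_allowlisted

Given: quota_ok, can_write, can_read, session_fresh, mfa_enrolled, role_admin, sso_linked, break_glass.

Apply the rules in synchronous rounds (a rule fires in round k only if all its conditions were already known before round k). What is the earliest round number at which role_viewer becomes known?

Round 1: R1 [can_write, quota_ok, can_read => owner]; R7 [sso_linked, mfa_enrolled, can_read => can_delete]. New: owner, can_delete.
Round 2: R9 [can_delete, role_admin => ip_allowlisted]. New: ip_allowlisted.
Round 3: R5 [ip_allowlisted, owner => role_viewer]. New: role_viewer.
role_viewer first appears in round 3.

3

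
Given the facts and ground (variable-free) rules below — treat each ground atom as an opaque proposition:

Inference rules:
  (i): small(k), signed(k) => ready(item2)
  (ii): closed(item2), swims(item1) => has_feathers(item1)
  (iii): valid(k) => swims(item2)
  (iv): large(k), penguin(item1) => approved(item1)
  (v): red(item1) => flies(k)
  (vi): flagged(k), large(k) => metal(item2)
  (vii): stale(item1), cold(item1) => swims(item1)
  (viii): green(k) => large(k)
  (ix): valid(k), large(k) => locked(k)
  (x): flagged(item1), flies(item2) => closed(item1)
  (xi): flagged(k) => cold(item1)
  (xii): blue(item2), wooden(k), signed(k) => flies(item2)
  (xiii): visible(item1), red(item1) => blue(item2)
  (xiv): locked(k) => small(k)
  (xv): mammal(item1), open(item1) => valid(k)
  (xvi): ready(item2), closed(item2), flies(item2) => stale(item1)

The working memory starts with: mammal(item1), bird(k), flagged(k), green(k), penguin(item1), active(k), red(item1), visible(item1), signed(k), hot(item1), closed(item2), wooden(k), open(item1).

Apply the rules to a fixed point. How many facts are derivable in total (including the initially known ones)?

Round 1 — (v), (viii), (xi), (xiii), (xv), derive flies(k), large(k), cold(item1), blue(item2), valid(k).
Round 2 — (iii), (iv), (vi), (ix), (xii), derive swims(item2), approved(item1), metal(item2), locked(k), flies(item2).
Round 3 — (xiv), derive small(k).
Round 4 — (i), derive ready(item2).
Round 5 — (xvi), derive stale(item1).
Round 6 — (vii), derive swims(item1).
Round 7 — (ii), derive has_feathers(item1).
Closure: {active(k), approved(item1), bird(k), blue(item2), closed(item2), cold(item1), flagged(k), flies(item2), flies(k), green(k), has_feathers(item1), hot(item1), large(k), locked(k), mammal(item1), metal(item2), open(item1), penguin(item1), ready(item2), red(item1), signed(k), small(k), stale(item1), swims(item1), swims(item2), valid(k), visible(item1), wooden(k)} — 28 facts.

28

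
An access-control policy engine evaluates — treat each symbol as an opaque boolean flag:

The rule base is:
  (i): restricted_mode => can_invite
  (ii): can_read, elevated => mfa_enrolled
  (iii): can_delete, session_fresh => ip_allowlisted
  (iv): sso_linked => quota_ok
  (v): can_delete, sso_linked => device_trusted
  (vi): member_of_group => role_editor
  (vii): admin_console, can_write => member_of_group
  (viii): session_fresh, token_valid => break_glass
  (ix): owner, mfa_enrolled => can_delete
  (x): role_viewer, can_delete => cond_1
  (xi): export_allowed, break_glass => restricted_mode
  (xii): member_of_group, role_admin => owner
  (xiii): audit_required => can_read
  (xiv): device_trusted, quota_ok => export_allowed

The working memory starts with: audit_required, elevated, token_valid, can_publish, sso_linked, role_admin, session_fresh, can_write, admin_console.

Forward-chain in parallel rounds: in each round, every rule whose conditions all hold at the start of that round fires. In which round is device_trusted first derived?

Round 1: (iv) [sso_linked => quota_ok]; (vii) [admin_console, can_write => member_of_group]; (viii) [session_fresh, token_valid => break_glass]; (xiii) [audit_required => can_read]. Adds quota_ok, member_of_group, break_glass, can_read.
Round 2: (ii) [can_read, elevated => mfa_enrolled]; (vi) [member_of_group => role_editor]; (xii) [member_of_group, role_admin => owner]. Adds mfa_enrolled, role_editor, owner.
Round 3: (ix) [owner, mfa_enrolled => can_delete]. Adds can_delete.
Round 4: (iii) [can_delete, session_fresh => ip_allowlisted]; (v) [can_delete, sso_linked => device_trusted]. Adds ip_allowlisted, device_trusted.
device_trusted first appears in round 4.

4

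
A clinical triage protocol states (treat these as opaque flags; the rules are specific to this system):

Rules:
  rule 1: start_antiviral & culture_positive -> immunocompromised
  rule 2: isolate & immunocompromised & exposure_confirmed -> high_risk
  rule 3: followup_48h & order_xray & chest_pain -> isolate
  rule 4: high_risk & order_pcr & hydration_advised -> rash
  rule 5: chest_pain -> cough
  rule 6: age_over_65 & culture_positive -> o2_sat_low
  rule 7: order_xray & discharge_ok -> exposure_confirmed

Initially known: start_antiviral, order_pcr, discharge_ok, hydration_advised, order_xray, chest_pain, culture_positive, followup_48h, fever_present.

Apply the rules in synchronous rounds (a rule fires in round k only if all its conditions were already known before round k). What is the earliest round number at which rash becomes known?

Round 1 fires rule 1, rule 3, rule 5, rule 7, giving immunocompromised, isolate, cough, exposure_confirmed.
Round 2 fires rule 2, giving high_risk.
Round 3 fires rule 4, giving rash.
rash first appears in round 3.

3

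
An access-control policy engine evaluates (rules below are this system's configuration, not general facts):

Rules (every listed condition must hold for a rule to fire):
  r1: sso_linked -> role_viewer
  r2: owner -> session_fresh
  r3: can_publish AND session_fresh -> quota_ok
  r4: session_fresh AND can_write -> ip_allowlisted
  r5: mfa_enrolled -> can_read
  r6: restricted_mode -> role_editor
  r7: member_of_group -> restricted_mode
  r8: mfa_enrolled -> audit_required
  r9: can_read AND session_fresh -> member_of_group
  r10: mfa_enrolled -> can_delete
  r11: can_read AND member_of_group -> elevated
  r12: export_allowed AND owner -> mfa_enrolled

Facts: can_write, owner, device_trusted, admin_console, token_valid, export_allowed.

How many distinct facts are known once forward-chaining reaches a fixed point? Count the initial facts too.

16

Round 1 fires r2, r12, giving session_fresh, mfa_enrolled.
Round 2 fires r4, r5, r8, r10, giving ip_allowlisted, can_read, audit_required, can_delete.
Round 3 fires r9, giving member_of_group.
Round 4 fires r7, r11, giving restricted_mode, elevated.
Round 5 fires r6, giving role_editor.
Closure: {admin_console, audit_required, can_delete, can_read, can_write, device_trusted, elevated, export_allowed, ip_allowlisted, member_of_group, mfa_enrolled, owner, restricted_mode, role_editor, session_fresh, token_valid} — 16 facts.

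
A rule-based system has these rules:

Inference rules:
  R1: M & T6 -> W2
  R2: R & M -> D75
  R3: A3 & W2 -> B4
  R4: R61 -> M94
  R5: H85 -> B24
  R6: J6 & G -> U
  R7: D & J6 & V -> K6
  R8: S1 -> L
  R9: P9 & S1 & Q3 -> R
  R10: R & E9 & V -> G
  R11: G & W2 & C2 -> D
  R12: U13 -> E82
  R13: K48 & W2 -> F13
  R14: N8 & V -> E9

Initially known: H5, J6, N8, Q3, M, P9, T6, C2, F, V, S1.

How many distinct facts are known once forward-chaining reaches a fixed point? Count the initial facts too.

Round 1 — R1, R8, R9, R14, derive W2, L, R, E9.
Round 2 — R2, R10, derive D75, G.
Round 3 — R6, R11, derive U, D.
Round 4 — R7, derive K6.
Closure: {C2, D, D75, E9, F, G, H5, J6, K6, L, M, N8, P9, Q3, R, S1, T6, U, V, W2} — 20 facts.

20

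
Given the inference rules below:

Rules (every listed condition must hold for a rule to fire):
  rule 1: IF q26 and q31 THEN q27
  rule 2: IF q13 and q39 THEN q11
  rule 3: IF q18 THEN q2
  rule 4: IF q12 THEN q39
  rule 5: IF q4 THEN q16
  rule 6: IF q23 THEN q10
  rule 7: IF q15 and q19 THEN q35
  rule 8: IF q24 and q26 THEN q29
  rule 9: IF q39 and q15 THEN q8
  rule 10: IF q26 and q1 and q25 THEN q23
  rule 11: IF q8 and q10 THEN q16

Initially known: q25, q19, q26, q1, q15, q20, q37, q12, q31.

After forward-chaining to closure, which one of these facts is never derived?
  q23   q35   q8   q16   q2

Round 1 fires rule 1, rule 4, rule 7, rule 10, giving q27, q39, q35, q23.
Round 2 fires rule 6, rule 9, giving q10, q8.
Round 3 fires rule 11, giving q16.
Derived: q35 (round 1), q16 (round 3), q8 (round 2), q23 (round 1). q2 never appears in any round.

q2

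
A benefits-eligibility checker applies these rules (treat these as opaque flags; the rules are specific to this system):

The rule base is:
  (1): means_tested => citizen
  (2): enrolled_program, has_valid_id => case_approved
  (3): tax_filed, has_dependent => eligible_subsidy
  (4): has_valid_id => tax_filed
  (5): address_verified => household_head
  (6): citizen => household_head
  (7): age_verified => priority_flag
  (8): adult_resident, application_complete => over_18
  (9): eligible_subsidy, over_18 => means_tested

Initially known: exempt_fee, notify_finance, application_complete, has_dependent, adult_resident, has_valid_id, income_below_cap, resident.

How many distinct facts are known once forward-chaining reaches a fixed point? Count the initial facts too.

14

Round 1 fires (4), (8), giving tax_filed, over_18.
Round 2 fires (3), giving eligible_subsidy.
Round 3 fires (9), giving means_tested.
Round 4 fires (1), giving citizen.
Round 5 fires (6), giving household_head.
Closure: {adult_resident, application_complete, citizen, eligible_subsidy, exempt_fee, has_dependent, has_valid_id, household_head, income_below_cap, means_tested, notify_finance, over_18, resident, tax_filed} — 14 facts.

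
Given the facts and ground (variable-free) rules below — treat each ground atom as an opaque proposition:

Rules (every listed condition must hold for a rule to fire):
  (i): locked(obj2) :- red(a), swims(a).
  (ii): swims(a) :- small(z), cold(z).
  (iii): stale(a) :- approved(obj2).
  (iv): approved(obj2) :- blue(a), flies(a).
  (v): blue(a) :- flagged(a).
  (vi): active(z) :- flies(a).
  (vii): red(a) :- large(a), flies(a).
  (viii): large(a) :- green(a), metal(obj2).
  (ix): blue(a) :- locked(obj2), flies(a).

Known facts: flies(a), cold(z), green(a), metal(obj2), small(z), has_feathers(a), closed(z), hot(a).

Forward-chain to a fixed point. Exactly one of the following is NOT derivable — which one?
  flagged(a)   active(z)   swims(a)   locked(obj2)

flagged(a)

Round 1 — (ii), (vi), (viii), derive swims(a), active(z), large(a).
Round 2 — (vii), derive red(a).
Round 3 — (i), derive locked(obj2).
Round 4 — (ix), derive blue(a).
Round 5 — (iv), derive approved(obj2).
Round 6 — (iii), derive stale(a).
Derived: locked(obj2) (round 3), active(z) (round 1), swims(a) (round 1). flagged(a) never appears in any round.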